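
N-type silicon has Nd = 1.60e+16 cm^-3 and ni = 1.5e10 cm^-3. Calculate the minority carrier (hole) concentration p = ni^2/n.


Step 1: Since Nd >> ni, n ≈ Nd = 1.60e+16 cm^-3
Step 2: p = ni^2 / n = (1.5e10)^2 / 1.60e+16
Step 3: p = 2.25e20 / 1.60e+16 = 1.41e+04 cm^-3

1.41e+04


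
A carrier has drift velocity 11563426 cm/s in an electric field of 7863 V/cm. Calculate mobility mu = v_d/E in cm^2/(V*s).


Step 1: mu = v_d / E
Step 2: mu = 11563426 / 7863
Step 3: mu = 1470.61 cm^2/(V*s)

1470.61


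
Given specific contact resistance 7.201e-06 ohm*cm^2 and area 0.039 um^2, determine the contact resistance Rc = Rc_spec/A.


Step 1: Convert area to cm^2: 0.039 um^2 = 3.9000e-10 cm^2
Step 2: Rc = Rc_spec / A = 7.201e-06 / 3.9000e-10
Step 3: Rc = 1.85e+04 ohms

1.85e+04


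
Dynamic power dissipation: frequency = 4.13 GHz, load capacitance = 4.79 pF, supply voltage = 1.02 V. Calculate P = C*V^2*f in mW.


Step 1: V^2 = 1.02^2 = 1.0404 V^2
Step 2: P = C*V^2*f = 4.79e-12 F * 1.0404 * 4.13e9 Hz
Step 3: P = 2.058192108e-02 W
Step 4: P = 20.582 mW

20.582


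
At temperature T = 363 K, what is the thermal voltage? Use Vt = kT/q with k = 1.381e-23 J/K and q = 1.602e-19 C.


Step 1: kT = 1.381e-23 * 363 = 5.01303e-21 J
Step 2: Vt = kT/q = 5.01303e-21 / 1.602e-19
Step 3: Vt = 0.03129 V

0.03129


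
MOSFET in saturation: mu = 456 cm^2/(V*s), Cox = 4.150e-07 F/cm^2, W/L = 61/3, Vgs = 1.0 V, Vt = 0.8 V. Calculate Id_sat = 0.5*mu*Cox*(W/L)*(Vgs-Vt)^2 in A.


Step 1: Overdrive voltage Vov = Vgs - Vt = 1.0 - 0.8 = 0.2 V
Step 2: W/L = 61/3 = 20.3333
Step 3: Id = 0.5 * 456 * 4.150e-07 * 20.3333 * 0.2^2
Step 4: Id = 7.70e-05 A

7.70e-05


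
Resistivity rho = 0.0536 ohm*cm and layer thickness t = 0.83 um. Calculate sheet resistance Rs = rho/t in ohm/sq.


Step 1: Convert thickness to cm: t = 0.83 um = 8.3000e-05 cm
Step 2: Rs = rho / t = 0.0536 / 8.3000e-05
Step 3: Rs = 645.8 ohm/sq

645.8


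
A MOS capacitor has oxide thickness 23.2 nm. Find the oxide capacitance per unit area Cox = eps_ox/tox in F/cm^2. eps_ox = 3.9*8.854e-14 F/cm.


Step 1: eps_ox = 3.9 * 8.854e-14 = 3.45306e-13 F/cm
Step 2: tox in cm = 23.2 nm * 1e-7 = 2.3200e-06 cm
Step 3: Cox = 3.45306e-13 / 2.3200e-06 = 1.49e-07 F/cm^2

1.49e-07


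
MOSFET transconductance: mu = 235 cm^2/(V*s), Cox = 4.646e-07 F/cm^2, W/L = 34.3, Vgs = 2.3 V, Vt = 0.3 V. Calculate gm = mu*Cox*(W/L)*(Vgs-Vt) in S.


Step 1: Vov = Vgs - Vt = 2.3 - 0.3 = 2.0 V
Step 2: gm = mu * Cox * (W/L) * Vov
Step 3: gm = 235 * 4.646e-07 * 34.3 * 2.0 = 7.49e-03 S

7.49e-03


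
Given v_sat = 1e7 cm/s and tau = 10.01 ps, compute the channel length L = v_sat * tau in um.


Step 1: tau in seconds = 10.01 ps * 1e-12 = 1.0010e-11 s
Step 2: L = v_sat * tau = 1e7 * 1.0010e-11 = 1.0010e-04 cm
Step 3: L in um = 1.0010e-04 * 1e4 = 1.001 um

1.001


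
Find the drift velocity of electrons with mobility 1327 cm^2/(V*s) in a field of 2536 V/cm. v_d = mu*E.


Step 1: v_d = mu * E
Step 2: v_d = 1327 * 2536 = 3365272
Step 3: v_d = 3.37e+06 cm/s

3.37e+06


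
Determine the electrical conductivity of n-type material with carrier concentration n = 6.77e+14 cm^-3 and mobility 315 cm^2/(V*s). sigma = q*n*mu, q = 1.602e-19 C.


Step 1: sigma = q * n * mu
Step 2: sigma = 1.602e-19 * 6.77e+14 * 315
Step 3: sigma = 3.416e-02 S/cm

3.416e-02


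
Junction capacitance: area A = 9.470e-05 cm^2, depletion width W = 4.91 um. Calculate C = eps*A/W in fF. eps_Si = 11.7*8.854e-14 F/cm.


Step 1: eps_Si = 11.7 * 8.854e-14 = 1.035918e-12 F/cm
Step 2: W in cm = 4.91 * 1e-4 = 4.91e-04 cm
Step 3: C = 1.035918e-12 * 9.470e-05 / 4.91e-04 = 1.997993e-13 F
Step 4: C = 199.8 fF

199.8


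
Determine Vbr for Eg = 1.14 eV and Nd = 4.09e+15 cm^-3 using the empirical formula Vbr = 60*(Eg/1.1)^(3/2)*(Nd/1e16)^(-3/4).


Step 1: Eg/1.1 = 1.14/1.1 = 1.036364
Step 2: (Eg/1.1)^1.5 = 1.036364^1.5 = 1.055039
Step 3: (Nd/1e16)^(-0.75) = (0.409)^(-0.75) = 1.955274
Step 4: Vbr = 60 * 1.055039 * 1.955274 = 123.8 V

123.8


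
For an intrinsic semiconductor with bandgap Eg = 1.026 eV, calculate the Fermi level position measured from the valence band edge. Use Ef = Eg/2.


Step 1: For an intrinsic semiconductor, the Fermi level sits at midgap.
Step 2: Ef = Eg / 2 = 1.026 / 2 = 0.513 eV

0.513


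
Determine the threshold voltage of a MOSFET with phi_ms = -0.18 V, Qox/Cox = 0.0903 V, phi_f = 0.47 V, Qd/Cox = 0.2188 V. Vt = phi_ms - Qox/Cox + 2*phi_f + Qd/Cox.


Step 1: Vt = phi_ms - Qox/Cox + 2*phi_f + Qd/Cox
Step 2: Vt = -0.18 - 0.0903 + 2*0.47 + 0.2188
Step 3: Vt = -0.18 - 0.0903 + 0.94 + 0.2188
Step 4: Vt = 0.8885 V

0.8885


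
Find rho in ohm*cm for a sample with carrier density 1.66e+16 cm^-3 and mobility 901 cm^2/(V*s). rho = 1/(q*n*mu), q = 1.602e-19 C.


Step 1: sigma = q * n * mu = 1.602e-19 * 1.66e+16 * 901 = 2.39605e+00 S/cm
Step 2: rho = 1 / sigma = 1 / 2.39605e+00 = 0.4174 ohm*cm

0.4174


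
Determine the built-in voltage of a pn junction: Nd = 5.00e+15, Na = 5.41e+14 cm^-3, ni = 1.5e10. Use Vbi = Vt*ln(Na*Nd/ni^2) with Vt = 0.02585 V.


Step 1: Compute Na*Nd/ni^2 = 5.41e+14 * 5.00e+15 / (1.5e10)^2 = 1.2022e+10
Step 2: ln(1.2022e+10) = 23.2100
Step 3: Vbi = 0.02585 * 23.2100 = 0.6 V

0.6


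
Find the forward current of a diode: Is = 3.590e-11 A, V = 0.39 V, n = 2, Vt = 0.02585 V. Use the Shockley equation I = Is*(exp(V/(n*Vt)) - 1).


Step 1: V/(n*Vt) = 0.39/(2*0.02585) = 7.5435
Step 2: exp(7.5435) = 1.8884e+03
Step 3: I = 3.590e-11 * (1.8884e+03 - 1) = 6.78e-08 A

6.78e-08


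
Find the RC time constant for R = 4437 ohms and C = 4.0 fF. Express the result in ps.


Step 1: tau = R * C
Step 2: tau = 4437 * 4.0 fF = 4437 * 4.0e-15 F
Step 3: tau = 1.7748e-11 s = 17.748 ps

17.748


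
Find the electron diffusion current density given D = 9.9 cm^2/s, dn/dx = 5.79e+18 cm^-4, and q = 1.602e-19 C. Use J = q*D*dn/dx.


Step 1: J = q * D * (dn/dx)
Step 2: J = 1.602e-19 * 9.9 * 5.79e+18
Step 3: J = 9.18e+00 A/cm^2

9.18e+00


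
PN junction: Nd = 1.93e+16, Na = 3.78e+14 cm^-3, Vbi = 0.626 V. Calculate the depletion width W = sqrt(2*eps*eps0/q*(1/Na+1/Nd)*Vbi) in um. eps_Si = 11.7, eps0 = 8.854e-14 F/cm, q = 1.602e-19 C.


Step 1: 1/Na + 1/Nd = 1/3.78e+14 + 1/1.93e+16 = 2.69732e-15
Step 2: 2*eps*eps0/q = 2*11.7*8.854e-14/1.602e-19 = 1.293281e+07
Step 3: W^2 = 1.293281e+07 * 2.69732e-15 * 0.626 = 2.18373e-08
Step 4: W = sqrt(2.18373e-08) = 1.478e-04 cm = 1.478 um

1.478


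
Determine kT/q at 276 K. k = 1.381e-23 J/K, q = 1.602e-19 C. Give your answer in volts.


Step 1: kT = 1.381e-23 * 276 = 3.81156e-21 J
Step 2: Vt = kT/q = 3.81156e-21 / 1.602e-19
Step 3: Vt = 0.02379 V

0.02379


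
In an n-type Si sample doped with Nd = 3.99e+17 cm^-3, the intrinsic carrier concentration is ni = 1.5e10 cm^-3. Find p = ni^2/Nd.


Step 1: Since Nd >> ni, n ≈ Nd = 3.99e+17 cm^-3
Step 2: p = ni^2 / n = (1.5e10)^2 / 3.99e+17
Step 3: p = 2.25e20 / 3.99e+17 = 5.64e+02 cm^-3

5.64e+02


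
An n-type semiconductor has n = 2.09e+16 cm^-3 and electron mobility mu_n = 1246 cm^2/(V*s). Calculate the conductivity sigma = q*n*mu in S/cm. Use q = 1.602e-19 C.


Step 1: sigma = q * n * mu
Step 2: sigma = 1.602e-19 * 2.09e+16 * 1246
Step 3: sigma = 4.172e+00 S/cm

4.172e+00


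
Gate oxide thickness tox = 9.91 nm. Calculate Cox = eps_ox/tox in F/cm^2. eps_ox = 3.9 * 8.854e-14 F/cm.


Step 1: eps_ox = 3.9 * 8.854e-14 = 3.45306e-13 F/cm
Step 2: tox in cm = 9.91 nm * 1e-7 = 9.9100e-07 cm
Step 3: Cox = 3.45306e-13 / 9.9100e-07 = 3.48e-07 F/cm^2

3.48e-07


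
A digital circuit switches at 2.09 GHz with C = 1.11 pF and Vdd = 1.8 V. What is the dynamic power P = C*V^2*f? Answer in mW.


Step 1: V^2 = 1.8^2 = 3.24 V^2
Step 2: P = C*V^2*f = 1.11e-12 F * 3.24 * 2.09e9 Hz
Step 3: P = 7.516476e-03 W
Step 4: P = 7.516 mW

7.516


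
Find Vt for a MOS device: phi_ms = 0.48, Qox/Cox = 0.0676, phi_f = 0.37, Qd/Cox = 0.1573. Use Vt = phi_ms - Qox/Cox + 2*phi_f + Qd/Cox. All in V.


Step 1: Vt = phi_ms - Qox/Cox + 2*phi_f + Qd/Cox
Step 2: Vt = 0.48 - 0.0676 + 2*0.37 + 0.1573
Step 3: Vt = 0.48 - 0.0676 + 0.74 + 0.1573
Step 4: Vt = 1.3097 V

1.3097


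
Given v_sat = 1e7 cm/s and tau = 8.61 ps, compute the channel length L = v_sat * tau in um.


Step 1: tau in seconds = 8.61 ps * 1e-12 = 8.6100e-12 s
Step 2: L = v_sat * tau = 1e7 * 8.6100e-12 = 8.6100e-05 cm
Step 3: L in um = 8.6100e-05 * 1e4 = 0.861 um

0.861


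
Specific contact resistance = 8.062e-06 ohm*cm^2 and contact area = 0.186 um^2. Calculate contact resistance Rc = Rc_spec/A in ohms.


Step 1: Convert area to cm^2: 0.186 um^2 = 1.8600e-09 cm^2
Step 2: Rc = Rc_spec / A = 8.062e-06 / 1.8600e-09
Step 3: Rc = 4.33e+03 ohms

4.33e+03


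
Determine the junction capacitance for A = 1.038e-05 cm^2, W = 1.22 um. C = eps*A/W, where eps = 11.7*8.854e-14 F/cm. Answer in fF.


Step 1: eps_Si = 11.7 * 8.854e-14 = 1.035918e-12 F/cm
Step 2: W in cm = 1.22 * 1e-4 = 1.22e-04 cm
Step 3: C = 1.035918e-12 * 1.038e-05 / 1.22e-04 = 8.813794e-14 F
Step 4: C = 88.14 fF

88.14


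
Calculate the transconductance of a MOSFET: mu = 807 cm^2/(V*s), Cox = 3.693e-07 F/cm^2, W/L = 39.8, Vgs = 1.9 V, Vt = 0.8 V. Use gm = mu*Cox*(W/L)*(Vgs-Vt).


Step 1: Vov = Vgs - Vt = 1.9 - 0.8 = 1.1 V
Step 2: gm = mu * Cox * (W/L) * Vov
Step 3: gm = 807 * 3.693e-07 * 39.8 * 1.1 = 1.30e-02 S

1.30e-02


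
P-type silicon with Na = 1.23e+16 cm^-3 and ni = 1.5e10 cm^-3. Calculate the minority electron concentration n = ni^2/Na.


Step 1: Majority hole concentration p ≈ Na = 1.23e+16 cm^-3
Step 2: n = ni^2 / Na = (1.5e10)^2 / 1.23e+16
Step 3: n = 1.83e+04 cm^-3

1.83e+04


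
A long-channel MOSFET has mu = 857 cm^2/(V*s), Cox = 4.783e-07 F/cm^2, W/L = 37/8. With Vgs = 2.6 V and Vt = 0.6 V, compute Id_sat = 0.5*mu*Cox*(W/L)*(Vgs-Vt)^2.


Step 1: Overdrive voltage Vov = Vgs - Vt = 2.6 - 0.6 = 2.0 V
Step 2: W/L = 37/8 = 4.625
Step 3: Id = 0.5 * 857 * 4.783e-07 * 4.625 * 2.0^2
Step 4: Id = 3.79e-03 A

3.79e-03


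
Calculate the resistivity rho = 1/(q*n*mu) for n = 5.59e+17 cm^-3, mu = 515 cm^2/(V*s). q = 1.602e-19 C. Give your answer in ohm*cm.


Step 1: sigma = q * n * mu = 1.602e-19 * 5.59e+17 * 515 = 4.61192e+01 S/cm
Step 2: rho = 1 / sigma = 1 / 4.61192e+01 = 0.02168 ohm*cm

0.02168


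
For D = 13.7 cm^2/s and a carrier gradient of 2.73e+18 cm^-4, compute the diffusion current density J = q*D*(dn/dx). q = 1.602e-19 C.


Step 1: J = q * D * (dn/dx)
Step 2: J = 1.602e-19 * 13.7 * 2.73e+18
Step 3: J = 5.99e+00 A/cm^2

5.99e+00


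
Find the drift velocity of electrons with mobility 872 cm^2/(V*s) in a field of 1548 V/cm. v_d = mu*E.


Step 1: v_d = mu * E
Step 2: v_d = 872 * 1548 = 1349856
Step 3: v_d = 1.35e+06 cm/s

1.35e+06


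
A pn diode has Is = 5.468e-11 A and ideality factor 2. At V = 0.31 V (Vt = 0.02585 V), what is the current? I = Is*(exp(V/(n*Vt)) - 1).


Step 1: V/(n*Vt) = 0.31/(2*0.02585) = 5.9961
Step 2: exp(5.9961) = 4.0186e+02
Step 3: I = 5.468e-11 * (4.0186e+02 - 1) = 2.19e-08 A

2.19e-08


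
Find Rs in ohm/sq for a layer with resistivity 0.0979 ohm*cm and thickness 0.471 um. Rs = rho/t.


Step 1: Convert thickness to cm: t = 0.471 um = 4.7100e-05 cm
Step 2: Rs = rho / t = 0.0979 / 4.7100e-05
Step 3: Rs = 2078.6 ohm/sq

2078.6


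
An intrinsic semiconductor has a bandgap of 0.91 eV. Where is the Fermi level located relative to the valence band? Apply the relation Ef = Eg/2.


Step 1: For an intrinsic semiconductor, the Fermi level sits at midgap.
Step 2: Ef = Eg / 2 = 0.91 / 2 = 0.455 eV

0.455


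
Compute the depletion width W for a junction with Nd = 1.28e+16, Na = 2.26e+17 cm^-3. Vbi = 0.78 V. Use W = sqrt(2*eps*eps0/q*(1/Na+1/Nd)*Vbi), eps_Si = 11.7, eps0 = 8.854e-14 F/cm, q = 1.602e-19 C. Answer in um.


Step 1: 1/Na + 1/Nd = 1/2.26e+17 + 1/1.28e+16 = 8.25498e-17
Step 2: 2*eps*eps0/q = 2*11.7*8.854e-14/1.602e-19 = 1.293281e+07
Step 3: W^2 = 1.293281e+07 * 8.25498e-17 * 0.78 = 8.32729e-10
Step 4: W = sqrt(8.32729e-10) = 2.886e-05 cm = 0.2886 um

0.2886


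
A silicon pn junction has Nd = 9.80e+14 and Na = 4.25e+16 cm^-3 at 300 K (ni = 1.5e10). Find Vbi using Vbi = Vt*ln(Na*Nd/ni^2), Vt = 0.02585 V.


Step 1: Compute Na*Nd/ni^2 = 4.25e+16 * 9.80e+14 / (1.5e10)^2 = 1.8511e+11
Step 2: ln(1.8511e+11) = 25.9442
Step 3: Vbi = 0.02585 * 25.9442 = 0.671 V

0.671


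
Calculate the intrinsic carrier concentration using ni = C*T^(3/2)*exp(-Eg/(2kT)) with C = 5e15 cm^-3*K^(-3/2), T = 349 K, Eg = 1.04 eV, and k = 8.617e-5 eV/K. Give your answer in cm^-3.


Step 1: Compute kT = 8.617e-5 * 349 = 0.03007333 eV
Step 2: Exponent = -Eg/(2kT) = -1.04/(2*0.03007333) = -17.29107
Step 3: T^(3/2) = 349^1.5 = 6519.86
Step 4: ni = 5e15 * 6519.86 * exp(-17.29107) = 1.01e+12 cm^-3

1.01e+12


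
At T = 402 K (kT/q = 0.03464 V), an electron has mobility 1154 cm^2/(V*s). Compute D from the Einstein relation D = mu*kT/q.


Step 1: D = mu * (kT/q)
Step 2: D = 1154 * 0.03464
Step 3: D = 39.97 cm^2/s

39.97


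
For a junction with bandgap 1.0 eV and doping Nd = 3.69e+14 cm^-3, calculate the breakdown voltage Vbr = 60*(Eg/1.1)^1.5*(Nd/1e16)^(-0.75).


Step 1: Eg/1.1 = 1.0/1.1 = 0.909091
Step 2: (Eg/1.1)^1.5 = 0.909091^1.5 = 0.866784
Step 3: (Nd/1e16)^(-0.75) = (0.0369)^(-0.75) = 11.877642
Step 4: Vbr = 60 * 0.866784 * 11.877642 = 617.7 V

617.7


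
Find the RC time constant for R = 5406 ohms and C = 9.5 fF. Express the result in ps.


Step 1: tau = R * C
Step 2: tau = 5406 * 9.5 fF = 5406 * 9.5e-15 F
Step 3: tau = 5.1357e-11 s = 51.357 ps

51.357


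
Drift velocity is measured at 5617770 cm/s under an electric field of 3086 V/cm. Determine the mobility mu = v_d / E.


Step 1: mu = v_d / E
Step 2: mu = 5617770 / 3086
Step 3: mu = 1820.41 cm^2/(V*s)

1820.41


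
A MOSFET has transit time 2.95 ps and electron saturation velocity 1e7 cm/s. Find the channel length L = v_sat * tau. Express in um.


Step 1: tau in seconds = 2.95 ps * 1e-12 = 2.9500e-12 s
Step 2: L = v_sat * tau = 1e7 * 2.9500e-12 = 2.9500e-05 cm
Step 3: L in um = 2.9500e-05 * 1e4 = 0.295 um

0.295


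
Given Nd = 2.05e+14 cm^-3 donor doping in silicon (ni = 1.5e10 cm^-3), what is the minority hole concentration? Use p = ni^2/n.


Step 1: Since Nd >> ni, n ≈ Nd = 2.05e+14 cm^-3
Step 2: p = ni^2 / n = (1.5e10)^2 / 2.05e+14
Step 3: p = 2.25e20 / 2.05e+14 = 1.10e+06 cm^-3

1.10e+06


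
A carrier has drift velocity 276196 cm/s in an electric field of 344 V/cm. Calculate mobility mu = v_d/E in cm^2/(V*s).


Step 1: mu = v_d / E
Step 2: mu = 276196 / 344
Step 3: mu = 802.9 cm^2/(V*s)

802.9


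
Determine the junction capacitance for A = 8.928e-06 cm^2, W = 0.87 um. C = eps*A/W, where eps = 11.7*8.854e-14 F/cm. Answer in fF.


Step 1: eps_Si = 11.7 * 8.854e-14 = 1.035918e-12 F/cm
Step 2: W in cm = 0.87 * 1e-4 = 8.70e-05 cm
Step 3: C = 1.035918e-12 * 8.928e-06 / 8.70e-05 = 1.063066e-13 F
Step 4: C = 106.31 fF

106.31


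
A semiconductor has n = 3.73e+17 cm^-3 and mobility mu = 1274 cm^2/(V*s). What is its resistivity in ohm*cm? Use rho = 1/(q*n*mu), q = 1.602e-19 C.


Step 1: sigma = q * n * mu = 1.602e-19 * 3.73e+17 * 1274 = 7.61274e+01 S/cm
Step 2: rho = 1 / sigma = 1 / 7.61274e+01 = 0.01314 ohm*cm

0.01314


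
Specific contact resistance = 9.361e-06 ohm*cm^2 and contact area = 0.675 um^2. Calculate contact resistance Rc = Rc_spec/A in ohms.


Step 1: Convert area to cm^2: 0.675 um^2 = 6.7500e-09 cm^2
Step 2: Rc = Rc_spec / A = 9.361e-06 / 6.7500e-09
Step 3: Rc = 1.39e+03 ohms

1.39e+03


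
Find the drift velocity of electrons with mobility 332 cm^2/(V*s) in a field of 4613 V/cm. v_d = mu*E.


Step 1: v_d = mu * E
Step 2: v_d = 332 * 4613 = 1531516
Step 3: v_d = 1.53e+06 cm/s

1.53e+06


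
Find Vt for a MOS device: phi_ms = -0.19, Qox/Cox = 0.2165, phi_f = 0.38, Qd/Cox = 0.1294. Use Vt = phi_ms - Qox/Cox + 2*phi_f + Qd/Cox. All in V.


Step 1: Vt = phi_ms - Qox/Cox + 2*phi_f + Qd/Cox
Step 2: Vt = -0.19 - 0.2165 + 2*0.38 + 0.1294
Step 3: Vt = -0.19 - 0.2165 + 0.76 + 0.1294
Step 4: Vt = 0.4829 V

0.4829


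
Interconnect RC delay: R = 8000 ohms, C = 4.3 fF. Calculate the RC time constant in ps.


Step 1: tau = R * C
Step 2: tau = 8000 * 4.3 fF = 8000 * 4.3e-15 F
Step 3: tau = 3.44e-11 s = 34.4 ps

34.4


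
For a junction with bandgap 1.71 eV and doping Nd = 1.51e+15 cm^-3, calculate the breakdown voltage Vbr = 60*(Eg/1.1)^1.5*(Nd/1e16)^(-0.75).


Step 1: Eg/1.1 = 1.71/1.1 = 1.554545
Step 2: (Eg/1.1)^1.5 = 1.554545^1.5 = 1.938228
Step 3: (Nd/1e16)^(-0.75) = (0.151)^(-0.75) = 4.128262
Step 4: Vbr = 60 * 1.938228 * 4.128262 = 480.1 V

480.1


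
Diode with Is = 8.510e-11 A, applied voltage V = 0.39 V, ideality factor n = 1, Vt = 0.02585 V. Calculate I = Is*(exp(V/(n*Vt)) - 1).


Step 1: V/(n*Vt) = 0.39/(1*0.02585) = 15.0870
Step 2: exp(15.0870) = 3.5662e+06
Step 3: I = 8.510e-11 * (3.5662e+06 - 1) = 3.03e-04 A

3.03e-04


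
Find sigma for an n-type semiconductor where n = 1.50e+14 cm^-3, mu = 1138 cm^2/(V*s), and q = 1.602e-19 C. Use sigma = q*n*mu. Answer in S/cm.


Step 1: sigma = q * n * mu
Step 2: sigma = 1.602e-19 * 1.50e+14 * 1138
Step 3: sigma = 2.735e-02 S/cm

2.735e-02


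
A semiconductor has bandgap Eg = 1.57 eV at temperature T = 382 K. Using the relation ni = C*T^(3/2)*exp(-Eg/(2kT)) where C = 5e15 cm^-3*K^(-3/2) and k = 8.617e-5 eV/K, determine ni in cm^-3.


Step 1: Compute kT = 8.617e-5 * 382 = 0.03291694 eV
Step 2: Exponent = -Eg/(2kT) = -1.57/(2*0.03291694) = -23.84790
Step 3: T^(3/2) = 382^1.5 = 7466.12
Step 4: ni = 5e15 * 7466.12 * exp(-23.84790) = 1.64e+09 cm^-3

1.64e+09


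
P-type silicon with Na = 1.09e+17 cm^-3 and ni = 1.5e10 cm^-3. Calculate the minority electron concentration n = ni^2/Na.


Step 1: Majority hole concentration p ≈ Na = 1.09e+17 cm^-3
Step 2: n = ni^2 / Na = (1.5e10)^2 / 1.09e+17
Step 3: n = 2.06e+03 cm^-3

2.06e+03


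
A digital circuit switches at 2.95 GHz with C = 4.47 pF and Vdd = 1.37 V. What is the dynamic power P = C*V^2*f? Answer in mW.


Step 1: V^2 = 1.37^2 = 1.8769 V^2
Step 2: P = C*V^2*f = 4.47e-12 F * 1.8769 * 2.95e9 Hz
Step 3: P = 2.474974185e-02 W
Step 4: P = 24.75 mW

24.75


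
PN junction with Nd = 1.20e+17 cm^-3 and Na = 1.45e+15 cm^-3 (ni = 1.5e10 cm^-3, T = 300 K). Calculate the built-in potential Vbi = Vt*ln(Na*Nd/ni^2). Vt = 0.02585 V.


Step 1: Compute Na*Nd/ni^2 = 1.45e+15 * 1.20e+17 / (1.5e10)^2 = 7.7333e+11
Step 2: ln(7.7333e+11) = 27.3740
Step 3: Vbi = 0.02585 * 27.3740 = 0.708 V

0.708


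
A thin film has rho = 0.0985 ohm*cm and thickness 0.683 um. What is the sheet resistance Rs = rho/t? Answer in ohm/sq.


Step 1: Convert thickness to cm: t = 0.683 um = 6.8300e-05 cm
Step 2: Rs = rho / t = 0.0985 / 6.8300e-05
Step 3: Rs = 1442.2 ohm/sq

1442.2


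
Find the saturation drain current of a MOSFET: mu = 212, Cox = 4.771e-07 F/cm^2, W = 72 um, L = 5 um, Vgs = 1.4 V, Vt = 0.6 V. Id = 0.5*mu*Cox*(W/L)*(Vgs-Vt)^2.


Step 1: Overdrive voltage Vov = Vgs - Vt = 1.4 - 0.6 = 0.8 V
Step 2: W/L = 72/5 = 14.4
Step 3: Id = 0.5 * 212 * 4.771e-07 * 14.4 * 0.8^2
Step 4: Id = 4.66e-04 A

4.66e-04


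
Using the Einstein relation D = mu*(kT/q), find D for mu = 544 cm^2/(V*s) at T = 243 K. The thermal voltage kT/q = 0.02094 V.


Step 1: D = mu * (kT/q)
Step 2: D = 544 * 0.02094
Step 3: D = 11.39 cm^2/s

11.39


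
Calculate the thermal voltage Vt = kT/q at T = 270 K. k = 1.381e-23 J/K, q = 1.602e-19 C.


Step 1: kT = 1.381e-23 * 270 = 3.7287e-21 J
Step 2: Vt = kT/q = 3.7287e-21 / 1.602e-19
Step 3: Vt = 0.02328 V

0.02328


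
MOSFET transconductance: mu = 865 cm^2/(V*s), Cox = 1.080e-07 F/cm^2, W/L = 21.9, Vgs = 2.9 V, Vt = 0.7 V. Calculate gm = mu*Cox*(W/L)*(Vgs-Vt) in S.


Step 1: Vov = Vgs - Vt = 2.9 - 0.7 = 2.2 V
Step 2: gm = mu * Cox * (W/L) * Vov
Step 3: gm = 865 * 1.080e-07 * 21.9 * 2.2 = 4.50e-03 S

4.50e-03


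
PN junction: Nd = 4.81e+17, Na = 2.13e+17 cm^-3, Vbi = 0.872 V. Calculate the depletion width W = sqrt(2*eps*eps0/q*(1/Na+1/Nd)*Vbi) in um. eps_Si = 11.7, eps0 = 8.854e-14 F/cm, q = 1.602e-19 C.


Step 1: 1/Na + 1/Nd = 1/2.13e+17 + 1/4.81e+17 = 6.77384e-18
Step 2: 2*eps*eps0/q = 2*11.7*8.854e-14/1.602e-19 = 1.293281e+07
Step 3: W^2 = 1.293281e+07 * 6.77384e-18 * 0.872 = 7.63914e-11
Step 4: W = sqrt(7.63914e-11) = 8.740e-06 cm = 0.0874 um

0.0874


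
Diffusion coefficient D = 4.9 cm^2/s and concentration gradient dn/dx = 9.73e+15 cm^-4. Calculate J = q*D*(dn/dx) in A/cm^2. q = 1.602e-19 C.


Step 1: J = q * D * (dn/dx)
Step 2: J = 1.602e-19 * 4.9 * 9.73e+15
Step 3: J = 7.64e-03 A/cm^2

7.64e-03


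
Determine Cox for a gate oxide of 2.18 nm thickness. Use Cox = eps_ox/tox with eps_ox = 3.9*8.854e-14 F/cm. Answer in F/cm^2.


Step 1: eps_ox = 3.9 * 8.854e-14 = 3.45306e-13 F/cm
Step 2: tox in cm = 2.18 nm * 1e-7 = 2.1800e-07 cm
Step 3: Cox = 3.45306e-13 / 2.1800e-07 = 1.58e-06 F/cm^2

1.58e-06


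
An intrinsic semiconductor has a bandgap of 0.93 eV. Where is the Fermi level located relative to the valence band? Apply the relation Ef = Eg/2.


Step 1: For an intrinsic semiconductor, the Fermi level sits at midgap.
Step 2: Ef = Eg / 2 = 0.93 / 2 = 0.465 eV

0.465


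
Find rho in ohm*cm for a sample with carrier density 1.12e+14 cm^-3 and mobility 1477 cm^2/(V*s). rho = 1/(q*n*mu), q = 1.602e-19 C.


Step 1: sigma = q * n * mu = 1.602e-19 * 1.12e+14 * 1477 = 2.65009e-02 S/cm
Step 2: rho = 1 / sigma = 1 / 2.65009e-02 = 37.73 ohm*cm

37.73


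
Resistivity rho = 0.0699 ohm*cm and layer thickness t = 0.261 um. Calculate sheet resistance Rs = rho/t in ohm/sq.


Step 1: Convert thickness to cm: t = 0.261 um = 2.6100e-05 cm
Step 2: Rs = rho / t = 0.0699 / 2.6100e-05
Step 3: Rs = 2678.2 ohm/sq

2678.2


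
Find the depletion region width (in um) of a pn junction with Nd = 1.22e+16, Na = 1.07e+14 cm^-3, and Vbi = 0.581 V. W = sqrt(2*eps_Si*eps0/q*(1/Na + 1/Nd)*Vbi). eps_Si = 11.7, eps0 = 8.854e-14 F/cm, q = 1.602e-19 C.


Step 1: 1/Na + 1/Nd = 1/1.07e+14 + 1/1.22e+16 = 9.42776e-15
Step 2: 2*eps*eps0/q = 2*11.7*8.854e-14/1.602e-19 = 1.293281e+07
Step 3: W^2 = 1.293281e+07 * 9.42776e-15 * 0.581 = 7.08398e-08
Step 4: W = sqrt(7.08398e-08) = 2.662e-04 cm = 2.662 um

2.662


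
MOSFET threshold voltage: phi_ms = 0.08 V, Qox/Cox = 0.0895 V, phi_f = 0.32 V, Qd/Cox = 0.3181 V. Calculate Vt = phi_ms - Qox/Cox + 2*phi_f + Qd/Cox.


Step 1: Vt = phi_ms - Qox/Cox + 2*phi_f + Qd/Cox
Step 2: Vt = 0.08 - 0.0895 + 2*0.32 + 0.3181
Step 3: Vt = 0.08 - 0.0895 + 0.64 + 0.3181
Step 4: Vt = 0.9486 V

0.9486


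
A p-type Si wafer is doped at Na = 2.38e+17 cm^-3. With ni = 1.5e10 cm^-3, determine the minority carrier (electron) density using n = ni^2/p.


Step 1: Majority hole concentration p ≈ Na = 2.38e+17 cm^-3
Step 2: n = ni^2 / Na = (1.5e10)^2 / 2.38e+17
Step 3: n = 9.45e+02 cm^-3

9.45e+02


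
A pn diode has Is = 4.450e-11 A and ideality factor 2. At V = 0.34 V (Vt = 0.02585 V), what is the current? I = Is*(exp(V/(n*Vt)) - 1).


Step 1: V/(n*Vt) = 0.34/(2*0.02585) = 6.5764
Step 2: exp(6.5764) = 7.1795e+02
Step 3: I = 4.450e-11 * (7.1795e+02 - 1) = 3.19e-08 A

3.19e-08


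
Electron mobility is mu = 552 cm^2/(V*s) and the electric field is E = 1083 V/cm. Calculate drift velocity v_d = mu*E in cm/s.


Step 1: v_d = mu * E
Step 2: v_d = 552 * 1083 = 597816
Step 3: v_d = 5.98e+05 cm/s

5.98e+05


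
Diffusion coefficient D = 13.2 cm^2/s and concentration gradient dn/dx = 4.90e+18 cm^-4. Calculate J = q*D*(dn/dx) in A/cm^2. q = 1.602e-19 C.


Step 1: J = q * D * (dn/dx)
Step 2: J = 1.602e-19 * 13.2 * 4.90e+18
Step 3: J = 1.04e+01 A/cm^2

1.04e+01


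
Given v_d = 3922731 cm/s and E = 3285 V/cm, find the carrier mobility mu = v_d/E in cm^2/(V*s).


Step 1: mu = v_d / E
Step 2: mu = 3922731 / 3285
Step 3: mu = 1194.13 cm^2/(V*s)

1194.13


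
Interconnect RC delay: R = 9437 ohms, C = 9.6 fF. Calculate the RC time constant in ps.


Step 1: tau = R * C
Step 2: tau = 9437 * 9.6 fF = 9437 * 9.6e-15 F
Step 3: tau = 9.05952e-11 s = 90.5952 ps

90.5952


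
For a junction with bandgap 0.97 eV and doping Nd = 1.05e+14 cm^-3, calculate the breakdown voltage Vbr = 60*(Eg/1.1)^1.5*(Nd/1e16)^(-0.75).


Step 1: Eg/1.1 = 0.97/1.1 = 0.881818
Step 2: (Eg/1.1)^1.5 = 0.881818^1.5 = 0.828073
Step 3: (Nd/1e16)^(-0.75) = (0.0105)^(-0.75) = 30.486532
Step 4: Vbr = 60 * 0.828073 * 30.486532 = 1514.7 V

1514.7


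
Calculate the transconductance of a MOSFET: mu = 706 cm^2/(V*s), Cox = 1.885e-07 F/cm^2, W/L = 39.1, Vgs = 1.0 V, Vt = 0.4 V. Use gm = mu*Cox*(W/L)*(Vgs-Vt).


Step 1: Vov = Vgs - Vt = 1.0 - 0.4 = 0.6 V
Step 2: gm = mu * Cox * (W/L) * Vov
Step 3: gm = 706 * 1.885e-07 * 39.1 * 0.6 = 3.12e-03 S

3.12e-03


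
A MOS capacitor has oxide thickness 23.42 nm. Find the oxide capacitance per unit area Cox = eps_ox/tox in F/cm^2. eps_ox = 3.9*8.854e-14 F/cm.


Step 1: eps_ox = 3.9 * 8.854e-14 = 3.45306e-13 F/cm
Step 2: tox in cm = 23.42 nm * 1e-7 = 2.3420e-06 cm
Step 3: Cox = 3.45306e-13 / 2.3420e-06 = 1.47e-07 F/cm^2

1.47e-07


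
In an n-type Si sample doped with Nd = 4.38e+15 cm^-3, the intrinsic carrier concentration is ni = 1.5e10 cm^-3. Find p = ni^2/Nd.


Step 1: Since Nd >> ni, n ≈ Nd = 4.38e+15 cm^-3
Step 2: p = ni^2 / n = (1.5e10)^2 / 4.38e+15
Step 3: p = 2.25e20 / 4.38e+15 = 5.14e+04 cm^-3

5.14e+04


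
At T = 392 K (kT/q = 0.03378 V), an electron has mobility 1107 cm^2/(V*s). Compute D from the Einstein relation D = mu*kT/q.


Step 1: D = mu * (kT/q)
Step 2: D = 1107 * 0.03378
Step 3: D = 37.39 cm^2/s

37.39


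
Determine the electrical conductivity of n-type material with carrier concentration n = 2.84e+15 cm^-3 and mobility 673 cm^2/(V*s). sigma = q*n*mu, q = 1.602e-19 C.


Step 1: sigma = q * n * mu
Step 2: sigma = 1.602e-19 * 2.84e+15 * 673
Step 3: sigma = 3.062e-01 S/cm

3.062e-01


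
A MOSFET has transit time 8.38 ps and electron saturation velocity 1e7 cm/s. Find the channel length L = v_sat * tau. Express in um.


Step 1: tau in seconds = 8.38 ps * 1e-12 = 8.3800e-12 s
Step 2: L = v_sat * tau = 1e7 * 8.3800e-12 = 8.3800e-05 cm
Step 3: L in um = 8.3800e-05 * 1e4 = 0.838 um

0.838


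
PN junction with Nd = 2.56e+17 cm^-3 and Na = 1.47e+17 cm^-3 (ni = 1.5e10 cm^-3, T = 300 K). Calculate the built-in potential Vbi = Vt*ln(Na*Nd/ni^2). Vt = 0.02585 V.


Step 1: Compute Na*Nd/ni^2 = 1.47e+17 * 2.56e+17 / (1.5e10)^2 = 1.6725e+14
Step 2: ln(1.6725e+14) = 32.7505
Step 3: Vbi = 0.02585 * 32.7505 = 0.847 V

0.847


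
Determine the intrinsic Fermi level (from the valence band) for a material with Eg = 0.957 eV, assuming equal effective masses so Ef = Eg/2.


Step 1: For an intrinsic semiconductor, the Fermi level sits at midgap.
Step 2: Ef = Eg / 2 = 0.957 / 2 = 0.4785 eV

0.4785


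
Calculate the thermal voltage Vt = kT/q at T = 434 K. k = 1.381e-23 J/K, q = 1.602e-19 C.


Step 1: kT = 1.381e-23 * 434 = 5.99354e-21 J
Step 2: Vt = kT/q = 5.99354e-21 / 1.602e-19
Step 3: Vt = 0.03741 V

0.03741


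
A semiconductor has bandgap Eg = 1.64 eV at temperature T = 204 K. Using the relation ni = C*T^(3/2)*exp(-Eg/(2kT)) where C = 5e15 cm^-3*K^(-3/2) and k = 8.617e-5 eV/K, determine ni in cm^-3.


Step 1: Compute kT = 8.617e-5 * 204 = 0.01757868 eV
Step 2: Exponent = -Eg/(2kT) = -1.64/(2*0.01757868) = -46.64742
Step 3: T^(3/2) = 204^1.5 = 2913.70
Step 4: ni = 5e15 * 2913.70 * exp(-46.64742) = 8.03e-02 cm^-3

8.03e-02


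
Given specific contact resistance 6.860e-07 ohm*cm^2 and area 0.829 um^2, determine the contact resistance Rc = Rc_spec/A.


Step 1: Convert area to cm^2: 0.829 um^2 = 8.2900e-09 cm^2
Step 2: Rc = Rc_spec / A = 6.860e-07 / 8.2900e-09
Step 3: Rc = 8.28e+01 ohms

8.28e+01


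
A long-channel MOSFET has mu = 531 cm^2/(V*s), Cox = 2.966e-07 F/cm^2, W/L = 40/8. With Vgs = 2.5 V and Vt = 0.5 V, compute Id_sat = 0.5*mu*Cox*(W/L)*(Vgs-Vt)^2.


Step 1: Overdrive voltage Vov = Vgs - Vt = 2.5 - 0.5 = 2.0 V
Step 2: W/L = 40/8 = 5
Step 3: Id = 0.5 * 531 * 2.966e-07 * 5 * 2.0^2
Step 4: Id = 1.57e-03 A

1.57e-03


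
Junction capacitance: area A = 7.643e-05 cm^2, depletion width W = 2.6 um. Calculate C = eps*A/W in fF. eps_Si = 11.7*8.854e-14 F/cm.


Step 1: eps_Si = 11.7 * 8.854e-14 = 1.035918e-12 F/cm
Step 2: W in cm = 2.6 * 1e-4 = 2.60e-04 cm
Step 3: C = 1.035918e-12 * 7.643e-05 / 2.60e-04 = 3.045200e-13 F
Step 4: C = 304.52 fF

304.52


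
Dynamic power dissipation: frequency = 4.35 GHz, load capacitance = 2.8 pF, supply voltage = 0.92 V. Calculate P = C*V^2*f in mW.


Step 1: V^2 = 0.92^2 = 0.8464 V^2
Step 2: P = C*V^2*f = 2.8e-12 F * 0.8464 * 4.35e9 Hz
Step 3: P = 1.0309152e-02 W
Step 4: P = 10.309 mW

10.309


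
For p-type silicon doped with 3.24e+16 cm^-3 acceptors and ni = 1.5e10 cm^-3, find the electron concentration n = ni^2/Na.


Step 1: Majority hole concentration p ≈ Na = 3.24e+16 cm^-3
Step 2: n = ni^2 / Na = (1.5e10)^2 / 3.24e+16
Step 3: n = 6.94e+03 cm^-3

6.94e+03


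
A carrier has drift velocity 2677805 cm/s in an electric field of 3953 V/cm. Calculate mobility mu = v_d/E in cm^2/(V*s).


Step 1: mu = v_d / E
Step 2: mu = 2677805 / 3953
Step 3: mu = 677.41 cm^2/(V*s)

677.41


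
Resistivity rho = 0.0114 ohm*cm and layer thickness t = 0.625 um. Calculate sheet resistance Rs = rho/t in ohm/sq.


Step 1: Convert thickness to cm: t = 0.625 um = 6.2500e-05 cm
Step 2: Rs = rho / t = 0.0114 / 6.2500e-05
Step 3: Rs = 182.4 ohm/sq

182.4


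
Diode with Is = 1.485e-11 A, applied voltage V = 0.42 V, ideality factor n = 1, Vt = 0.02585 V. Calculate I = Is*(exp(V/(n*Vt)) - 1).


Step 1: V/(n*Vt) = 0.42/(1*0.02585) = 16.2476
Step 2: exp(16.2476) = 1.1383e+07
Step 3: I = 1.485e-11 * (1.1383e+07 - 1) = 1.69e-04 A

1.69e-04


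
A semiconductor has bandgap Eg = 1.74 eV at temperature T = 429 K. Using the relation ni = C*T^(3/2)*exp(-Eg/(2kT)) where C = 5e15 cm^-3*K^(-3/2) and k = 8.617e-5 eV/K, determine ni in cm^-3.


Step 1: Compute kT = 8.617e-5 * 429 = 0.03696693 eV
Step 2: Exponent = -Eg/(2kT) = -1.74/(2*0.03696693) = -23.53455
Step 3: T^(3/2) = 429^1.5 = 8885.58
Step 4: ni = 5e15 * 8885.58 * exp(-23.53455) = 2.67e+09 cm^-3

2.67e+09


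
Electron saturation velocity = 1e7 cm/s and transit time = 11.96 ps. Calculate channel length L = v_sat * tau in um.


Step 1: tau in seconds = 11.96 ps * 1e-12 = 1.1960e-11 s
Step 2: L = v_sat * tau = 1e7 * 1.1960e-11 = 1.1960e-04 cm
Step 3: L in um = 1.1960e-04 * 1e4 = 1.196 um

1.196


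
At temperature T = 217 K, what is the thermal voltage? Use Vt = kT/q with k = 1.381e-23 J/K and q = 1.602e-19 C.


Step 1: kT = 1.381e-23 * 217 = 2.99677e-21 J
Step 2: Vt = kT/q = 2.99677e-21 / 1.602e-19
Step 3: Vt = 0.01871 V

0.01871


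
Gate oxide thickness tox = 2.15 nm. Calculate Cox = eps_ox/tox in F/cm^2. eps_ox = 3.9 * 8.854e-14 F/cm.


Step 1: eps_ox = 3.9 * 8.854e-14 = 3.45306e-13 F/cm
Step 2: tox in cm = 2.15 nm * 1e-7 = 2.1500e-07 cm
Step 3: Cox = 3.45306e-13 / 2.1500e-07 = 1.61e-06 F/cm^2

1.61e-06


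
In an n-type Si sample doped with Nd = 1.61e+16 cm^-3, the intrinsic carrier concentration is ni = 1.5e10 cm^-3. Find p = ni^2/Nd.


Step 1: Since Nd >> ni, n ≈ Nd = 1.61e+16 cm^-3
Step 2: p = ni^2 / n = (1.5e10)^2 / 1.61e+16
Step 3: p = 2.25e20 / 1.61e+16 = 1.40e+04 cm^-3

1.40e+04


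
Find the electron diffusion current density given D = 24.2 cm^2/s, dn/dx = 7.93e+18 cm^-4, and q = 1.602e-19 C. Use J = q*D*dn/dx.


Step 1: J = q * D * (dn/dx)
Step 2: J = 1.602e-19 * 24.2 * 7.93e+18
Step 3: J = 3.07e+01 A/cm^2

3.07e+01


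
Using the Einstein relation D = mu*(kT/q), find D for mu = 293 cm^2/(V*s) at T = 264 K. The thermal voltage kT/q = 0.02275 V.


Step 1: D = mu * (kT/q)
Step 2: D = 293 * 0.02275
Step 3: D = 6.67 cm^2/s

6.67


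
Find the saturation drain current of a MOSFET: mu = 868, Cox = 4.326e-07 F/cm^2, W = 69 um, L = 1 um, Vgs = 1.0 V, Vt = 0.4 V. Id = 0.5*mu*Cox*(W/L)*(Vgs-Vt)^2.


Step 1: Overdrive voltage Vov = Vgs - Vt = 1.0 - 0.4 = 0.6 V
Step 2: W/L = 69/1 = 69
Step 3: Id = 0.5 * 868 * 4.326e-07 * 69 * 0.6^2
Step 4: Id = 4.66e-03 A

4.66e-03


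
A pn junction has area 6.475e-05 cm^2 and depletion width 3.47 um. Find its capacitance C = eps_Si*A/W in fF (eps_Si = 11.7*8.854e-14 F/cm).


Step 1: eps_Si = 11.7 * 8.854e-14 = 1.035918e-12 F/cm
Step 2: W in cm = 3.47 * 1e-4 = 3.47e-04 cm
Step 3: C = 1.035918e-12 * 6.475e-05 / 3.47e-04 = 1.933017e-13 F
Step 4: C = 193.3 fF

193.3


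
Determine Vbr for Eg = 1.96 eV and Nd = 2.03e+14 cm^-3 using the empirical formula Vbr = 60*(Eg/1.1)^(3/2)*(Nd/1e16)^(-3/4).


Step 1: Eg/1.1 = 1.96/1.1 = 1.781818
Step 2: (Eg/1.1)^1.5 = 1.781818^1.5 = 2.378455
Step 3: (Nd/1e16)^(-0.75) = (0.0203)^(-0.75) = 18.594220
Step 4: Vbr = 60 * 2.378455 * 18.594220 = 2653.5 V

2653.5


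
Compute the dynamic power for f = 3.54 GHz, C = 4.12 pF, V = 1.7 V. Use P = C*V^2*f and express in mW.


Step 1: V^2 = 1.7^2 = 2.89 V^2
Step 2: P = C*V^2*f = 4.12e-12 F * 2.89 * 3.54e9 Hz
Step 3: P = 4.2150072e-02 W
Step 4: P = 42.15 mW

42.15


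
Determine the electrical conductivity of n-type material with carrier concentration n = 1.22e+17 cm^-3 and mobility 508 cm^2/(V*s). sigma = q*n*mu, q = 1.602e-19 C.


Step 1: sigma = q * n * mu
Step 2: sigma = 1.602e-19 * 1.22e+17 * 508
Step 3: sigma = 9.929e+00 S/cm

9.929e+00


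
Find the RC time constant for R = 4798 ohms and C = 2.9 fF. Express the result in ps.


Step 1: tau = R * C
Step 2: tau = 4798 * 2.9 fF = 4798 * 2.9e-15 F
Step 3: tau = 1.39142e-11 s = 13.9142 ps

13.9142


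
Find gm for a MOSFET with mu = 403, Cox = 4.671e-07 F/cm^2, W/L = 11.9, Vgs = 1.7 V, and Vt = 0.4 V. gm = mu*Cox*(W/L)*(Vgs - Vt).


Step 1: Vov = Vgs - Vt = 1.7 - 0.4 = 1.3 V
Step 2: gm = mu * Cox * (W/L) * Vov
Step 3: gm = 403 * 4.671e-07 * 11.9 * 1.3 = 2.91e-03 S

2.91e-03


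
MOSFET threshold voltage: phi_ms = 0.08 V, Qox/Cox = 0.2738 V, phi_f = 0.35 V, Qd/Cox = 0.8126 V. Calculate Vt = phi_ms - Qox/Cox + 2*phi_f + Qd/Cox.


Step 1: Vt = phi_ms - Qox/Cox + 2*phi_f + Qd/Cox
Step 2: Vt = 0.08 - 0.2738 + 2*0.35 + 0.8126
Step 3: Vt = 0.08 - 0.2738 + 0.7 + 0.8126
Step 4: Vt = 1.3188 V

1.3188


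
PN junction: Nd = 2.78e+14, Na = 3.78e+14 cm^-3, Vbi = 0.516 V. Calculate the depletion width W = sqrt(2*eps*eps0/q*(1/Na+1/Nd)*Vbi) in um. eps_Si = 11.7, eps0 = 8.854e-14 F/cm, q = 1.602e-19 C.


Step 1: 1/Na + 1/Nd = 1/3.78e+14 + 1/2.78e+14 = 6.24262e-15
Step 2: 2*eps*eps0/q = 2*11.7*8.854e-14/1.602e-19 = 1.293281e+07
Step 3: W^2 = 1.293281e+07 * 6.24262e-15 * 0.516 = 4.16591e-08
Step 4: W = sqrt(4.16591e-08) = 2.041e-04 cm = 2.041 um

2.041


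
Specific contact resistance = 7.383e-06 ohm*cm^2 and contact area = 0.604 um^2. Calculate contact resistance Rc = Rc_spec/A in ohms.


Step 1: Convert area to cm^2: 0.604 um^2 = 6.0400e-09 cm^2
Step 2: Rc = Rc_spec / A = 7.383e-06 / 6.0400e-09
Step 3: Rc = 1.22e+03 ohms

1.22e+03


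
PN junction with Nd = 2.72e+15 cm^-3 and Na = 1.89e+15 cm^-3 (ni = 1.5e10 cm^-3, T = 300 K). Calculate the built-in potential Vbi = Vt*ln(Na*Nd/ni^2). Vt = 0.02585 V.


Step 1: Compute Na*Nd/ni^2 = 1.89e+15 * 2.72e+15 / (1.5e10)^2 = 2.2848e+10
Step 2: ln(2.2848e+10) = 23.8521
Step 3: Vbi = 0.02585 * 23.8521 = 0.617 V

0.617


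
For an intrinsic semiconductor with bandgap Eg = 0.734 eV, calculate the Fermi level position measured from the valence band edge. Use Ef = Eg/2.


Step 1: For an intrinsic semiconductor, the Fermi level sits at midgap.
Step 2: Ef = Eg / 2 = 0.734 / 2 = 0.367 eV

0.367


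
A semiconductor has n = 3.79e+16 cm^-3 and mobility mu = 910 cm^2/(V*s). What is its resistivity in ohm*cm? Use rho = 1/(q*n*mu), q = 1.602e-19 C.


Step 1: sigma = q * n * mu = 1.602e-19 * 3.79e+16 * 910 = 5.52514e+00 S/cm
Step 2: rho = 1 / sigma = 1 / 5.52514e+00 = 0.181 ohm*cm

0.181


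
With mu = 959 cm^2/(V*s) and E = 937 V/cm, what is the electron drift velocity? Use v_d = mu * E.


Step 1: v_d = mu * E
Step 2: v_d = 959 * 937 = 898583
Step 3: v_d = 8.99e+05 cm/s

8.99e+05


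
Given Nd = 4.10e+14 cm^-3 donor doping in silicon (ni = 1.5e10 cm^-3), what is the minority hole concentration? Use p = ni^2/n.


Step 1: Since Nd >> ni, n ≈ Nd = 4.10e+14 cm^-3
Step 2: p = ni^2 / n = (1.5e10)^2 / 4.10e+14
Step 3: p = 2.25e20 / 4.10e+14 = 5.49e+05 cm^-3

5.49e+05


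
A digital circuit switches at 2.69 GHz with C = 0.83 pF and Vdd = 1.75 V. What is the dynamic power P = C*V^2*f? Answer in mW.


Step 1: V^2 = 1.75^2 = 3.0625 V^2
Step 2: P = C*V^2*f = 0.83e-12 F * 3.0625 * 2.69e9 Hz
Step 3: P = 6.83764375e-03 W
Step 4: P = 6.838 mW

6.838


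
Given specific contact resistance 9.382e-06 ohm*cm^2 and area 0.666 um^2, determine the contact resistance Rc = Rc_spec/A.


Step 1: Convert area to cm^2: 0.666 um^2 = 6.6600e-09 cm^2
Step 2: Rc = Rc_spec / A = 9.382e-06 / 6.6600e-09
Step 3: Rc = 1.41e+03 ohms

1.41e+03


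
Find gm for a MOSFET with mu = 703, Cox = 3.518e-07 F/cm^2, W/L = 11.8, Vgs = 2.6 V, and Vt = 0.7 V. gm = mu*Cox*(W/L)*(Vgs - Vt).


Step 1: Vov = Vgs - Vt = 2.6 - 0.7 = 1.9 V
Step 2: gm = mu * Cox * (W/L) * Vov
Step 3: gm = 703 * 3.518e-07 * 11.8 * 1.9 = 5.54e-03 S

5.54e-03


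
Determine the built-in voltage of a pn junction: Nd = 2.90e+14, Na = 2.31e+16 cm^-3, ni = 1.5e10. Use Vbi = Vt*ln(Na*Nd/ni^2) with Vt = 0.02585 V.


Step 1: Compute Na*Nd/ni^2 = 2.31e+16 * 2.90e+14 / (1.5e10)^2 = 2.9773e+10
Step 2: ln(2.9773e+10) = 24.1169
Step 3: Vbi = 0.02585 * 24.1169 = 0.623 V

0.623


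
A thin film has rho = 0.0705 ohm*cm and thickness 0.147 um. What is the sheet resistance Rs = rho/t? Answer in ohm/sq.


Step 1: Convert thickness to cm: t = 0.147 um = 1.4700e-05 cm
Step 2: Rs = rho / t = 0.0705 / 1.4700e-05
Step 3: Rs = 4795.9 ohm/sq

4795.9


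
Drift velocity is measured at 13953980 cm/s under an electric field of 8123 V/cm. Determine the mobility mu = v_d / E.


Step 1: mu = v_d / E
Step 2: mu = 13953980 / 8123
Step 3: mu = 1717.84 cm^2/(V*s)

1717.84


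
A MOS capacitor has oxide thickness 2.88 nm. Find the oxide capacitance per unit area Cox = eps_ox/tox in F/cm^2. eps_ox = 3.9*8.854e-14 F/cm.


Step 1: eps_ox = 3.9 * 8.854e-14 = 3.45306e-13 F/cm
Step 2: tox in cm = 2.88 nm * 1e-7 = 2.8800e-07 cm
Step 3: Cox = 3.45306e-13 / 2.8800e-07 = 1.20e-06 F/cm^2

1.20e-06


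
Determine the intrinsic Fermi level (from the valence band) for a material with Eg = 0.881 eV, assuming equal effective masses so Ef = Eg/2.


Step 1: For an intrinsic semiconductor, the Fermi level sits at midgap.
Step 2: Ef = Eg / 2 = 0.881 / 2 = 0.4405 eV

0.4405


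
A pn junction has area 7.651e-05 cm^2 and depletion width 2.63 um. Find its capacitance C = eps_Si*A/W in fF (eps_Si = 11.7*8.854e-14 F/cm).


Step 1: eps_Si = 11.7 * 8.854e-14 = 1.035918e-12 F/cm
Step 2: W in cm = 2.63 * 1e-4 = 2.63e-04 cm
Step 3: C = 1.035918e-12 * 7.651e-05 / 2.63e-04 = 3.013615e-13 F
Step 4: C = 301.36 fF

301.36


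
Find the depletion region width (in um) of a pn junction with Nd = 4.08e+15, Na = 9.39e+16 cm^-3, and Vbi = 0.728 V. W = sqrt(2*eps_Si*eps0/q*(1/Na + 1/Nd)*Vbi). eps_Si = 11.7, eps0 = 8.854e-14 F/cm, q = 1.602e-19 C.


Step 1: 1/Na + 1/Nd = 1/9.39e+16 + 1/4.08e+15 = 2.55748e-16
Step 2: 2*eps*eps0/q = 2*11.7*8.854e-14/1.602e-19 = 1.293281e+07
Step 3: W^2 = 1.293281e+07 * 2.55748e-16 * 0.728 = 2.40789e-09
Step 4: W = sqrt(2.40789e-09) = 4.907e-05 cm = 0.4907 um

0.4907


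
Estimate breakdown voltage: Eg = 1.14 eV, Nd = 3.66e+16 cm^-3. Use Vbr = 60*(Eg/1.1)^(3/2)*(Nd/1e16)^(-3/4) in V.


Step 1: Eg/1.1 = 1.14/1.1 = 1.036364
Step 2: (Eg/1.1)^1.5 = 1.036364^1.5 = 1.055039
Step 3: (Nd/1e16)^(-0.75) = (3.66)^(-0.75) = 0.377911
Step 4: Vbr = 60 * 1.055039 * 0.377911 = 23.9 V

23.9


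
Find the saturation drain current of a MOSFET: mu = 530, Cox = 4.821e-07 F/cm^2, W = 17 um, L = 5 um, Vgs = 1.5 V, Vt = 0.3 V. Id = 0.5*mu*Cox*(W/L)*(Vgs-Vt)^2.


Step 1: Overdrive voltage Vov = Vgs - Vt = 1.5 - 0.3 = 1.2 V
Step 2: W/L = 17/5 = 3.4
Step 3: Id = 0.5 * 530 * 4.821e-07 * 3.4 * 1.2^2
Step 4: Id = 6.25e-04 A

6.25e-04
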